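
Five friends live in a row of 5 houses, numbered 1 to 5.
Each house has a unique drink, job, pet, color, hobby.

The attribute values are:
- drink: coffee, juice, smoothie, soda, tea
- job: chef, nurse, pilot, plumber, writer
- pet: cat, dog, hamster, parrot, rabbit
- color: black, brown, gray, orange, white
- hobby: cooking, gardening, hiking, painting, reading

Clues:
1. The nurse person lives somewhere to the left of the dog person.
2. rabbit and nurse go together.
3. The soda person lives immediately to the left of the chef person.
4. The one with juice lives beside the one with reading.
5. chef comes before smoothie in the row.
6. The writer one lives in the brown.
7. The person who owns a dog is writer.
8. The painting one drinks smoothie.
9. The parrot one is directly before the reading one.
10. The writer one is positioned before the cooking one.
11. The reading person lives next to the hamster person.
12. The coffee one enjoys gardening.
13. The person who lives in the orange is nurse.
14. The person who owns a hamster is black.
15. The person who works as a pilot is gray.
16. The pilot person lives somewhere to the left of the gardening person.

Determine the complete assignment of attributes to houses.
Solution:

House | Drink | Job | Pet | Color | Hobby
-----------------------------------------
  1   | juice | pilot | parrot | gray | hiking
  2   | soda | nurse | rabbit | orange | reading
  3   | coffee | chef | hamster | black | gardening
  4   | smoothie | writer | dog | brown | painting
  5   | tea | plumber | cat | white | cooking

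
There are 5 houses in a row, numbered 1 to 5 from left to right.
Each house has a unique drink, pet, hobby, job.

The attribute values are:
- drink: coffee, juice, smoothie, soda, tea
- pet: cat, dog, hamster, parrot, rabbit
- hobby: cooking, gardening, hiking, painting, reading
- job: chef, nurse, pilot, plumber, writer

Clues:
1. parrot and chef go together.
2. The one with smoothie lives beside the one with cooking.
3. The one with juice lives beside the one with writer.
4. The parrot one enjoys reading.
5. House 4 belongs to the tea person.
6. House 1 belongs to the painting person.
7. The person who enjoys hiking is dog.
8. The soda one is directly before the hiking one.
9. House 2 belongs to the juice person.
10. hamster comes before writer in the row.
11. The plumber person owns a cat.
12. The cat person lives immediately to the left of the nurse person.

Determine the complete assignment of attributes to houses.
Solution:

House | Drink | Pet | Hobby | Job
---------------------------------
  1   | smoothie | cat | painting | plumber
  2   | juice | hamster | cooking | nurse
  3   | soda | rabbit | gardening | writer
  4   | tea | dog | hiking | pilot
  5   | coffee | parrot | reading | chef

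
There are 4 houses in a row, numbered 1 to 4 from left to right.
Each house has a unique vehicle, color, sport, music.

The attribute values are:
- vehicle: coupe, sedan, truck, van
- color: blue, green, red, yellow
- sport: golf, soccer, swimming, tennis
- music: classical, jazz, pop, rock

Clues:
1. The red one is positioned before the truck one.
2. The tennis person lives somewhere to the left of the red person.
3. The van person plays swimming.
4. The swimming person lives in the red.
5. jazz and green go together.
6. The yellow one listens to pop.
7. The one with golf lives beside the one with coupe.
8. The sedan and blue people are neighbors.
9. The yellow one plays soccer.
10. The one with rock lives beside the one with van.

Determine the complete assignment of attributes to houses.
Solution:

House | Vehicle | Color | Sport | Music
---------------------------------------
  1   | sedan | green | golf | jazz
  2   | coupe | blue | tennis | rock
  3   | van | red | swimming | classical
  4   | truck | yellow | soccer | pop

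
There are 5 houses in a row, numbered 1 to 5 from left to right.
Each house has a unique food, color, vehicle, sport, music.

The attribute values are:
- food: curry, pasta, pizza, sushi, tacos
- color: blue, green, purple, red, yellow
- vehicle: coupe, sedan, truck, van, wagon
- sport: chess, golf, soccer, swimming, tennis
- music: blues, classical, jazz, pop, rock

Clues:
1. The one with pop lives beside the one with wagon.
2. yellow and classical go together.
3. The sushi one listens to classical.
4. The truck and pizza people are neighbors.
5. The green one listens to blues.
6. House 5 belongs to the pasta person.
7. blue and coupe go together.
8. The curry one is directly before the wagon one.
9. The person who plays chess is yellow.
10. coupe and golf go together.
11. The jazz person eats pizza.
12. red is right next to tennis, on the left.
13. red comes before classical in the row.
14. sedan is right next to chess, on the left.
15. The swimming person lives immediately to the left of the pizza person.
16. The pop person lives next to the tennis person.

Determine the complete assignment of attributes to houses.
Solution:

House | Food | Color | Vehicle | Sport | Music
----------------------------------------------
  1   | curry | red | truck | swimming | pop
  2   | pizza | purple | wagon | tennis | jazz
  3   | tacos | green | sedan | soccer | blues
  4   | sushi | yellow | van | chess | classical
  5   | pasta | blue | coupe | golf | rock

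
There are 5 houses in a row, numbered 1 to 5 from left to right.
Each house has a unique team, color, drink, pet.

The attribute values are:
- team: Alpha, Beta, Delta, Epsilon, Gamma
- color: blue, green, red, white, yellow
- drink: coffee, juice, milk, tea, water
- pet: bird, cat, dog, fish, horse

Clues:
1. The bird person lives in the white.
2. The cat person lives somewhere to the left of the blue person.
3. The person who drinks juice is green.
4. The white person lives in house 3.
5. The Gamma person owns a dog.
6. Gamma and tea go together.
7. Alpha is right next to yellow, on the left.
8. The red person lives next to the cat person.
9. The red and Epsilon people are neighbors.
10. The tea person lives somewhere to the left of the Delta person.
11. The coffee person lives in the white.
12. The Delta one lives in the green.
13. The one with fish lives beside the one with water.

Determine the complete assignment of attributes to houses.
Solution:

House | Team | Color | Drink | Pet
----------------------------------
  1   | Alpha | red | milk | fish
  2   | Epsilon | yellow | water | cat
  3   | Beta | white | coffee | bird
  4   | Gamma | blue | tea | dog
  5   | Delta | green | juice | horse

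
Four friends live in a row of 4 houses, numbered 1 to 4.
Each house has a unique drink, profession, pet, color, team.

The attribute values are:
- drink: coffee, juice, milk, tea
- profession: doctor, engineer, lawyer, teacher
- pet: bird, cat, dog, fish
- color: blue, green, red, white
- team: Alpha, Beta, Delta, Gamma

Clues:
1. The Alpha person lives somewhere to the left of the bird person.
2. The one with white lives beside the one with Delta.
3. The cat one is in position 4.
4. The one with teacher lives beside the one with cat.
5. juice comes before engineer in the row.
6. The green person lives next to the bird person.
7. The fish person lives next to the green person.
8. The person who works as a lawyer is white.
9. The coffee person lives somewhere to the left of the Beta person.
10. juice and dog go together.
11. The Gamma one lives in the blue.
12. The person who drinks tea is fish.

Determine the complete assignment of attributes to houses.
Solution:

House | Drink | Profession | Pet | Color | Team
-----------------------------------------------
  1   | tea | lawyer | fish | white | Alpha
  2   | juice | doctor | dog | green | Delta
  3   | coffee | teacher | bird | blue | Gamma
  4   | milk | engineer | cat | red | Beta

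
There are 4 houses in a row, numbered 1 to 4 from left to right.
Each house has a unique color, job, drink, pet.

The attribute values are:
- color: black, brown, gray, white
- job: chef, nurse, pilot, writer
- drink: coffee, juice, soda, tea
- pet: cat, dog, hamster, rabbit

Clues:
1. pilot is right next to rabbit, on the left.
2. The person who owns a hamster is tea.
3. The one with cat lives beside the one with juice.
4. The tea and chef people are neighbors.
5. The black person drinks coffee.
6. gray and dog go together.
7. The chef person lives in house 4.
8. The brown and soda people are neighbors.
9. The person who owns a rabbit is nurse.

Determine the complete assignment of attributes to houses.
Solution:

House | Color | Job | Drink | Pet
---------------------------------
  1   | black | pilot | coffee | cat
  2   | white | nurse | juice | rabbit
  3   | brown | writer | tea | hamster
  4   | gray | chef | soda | dog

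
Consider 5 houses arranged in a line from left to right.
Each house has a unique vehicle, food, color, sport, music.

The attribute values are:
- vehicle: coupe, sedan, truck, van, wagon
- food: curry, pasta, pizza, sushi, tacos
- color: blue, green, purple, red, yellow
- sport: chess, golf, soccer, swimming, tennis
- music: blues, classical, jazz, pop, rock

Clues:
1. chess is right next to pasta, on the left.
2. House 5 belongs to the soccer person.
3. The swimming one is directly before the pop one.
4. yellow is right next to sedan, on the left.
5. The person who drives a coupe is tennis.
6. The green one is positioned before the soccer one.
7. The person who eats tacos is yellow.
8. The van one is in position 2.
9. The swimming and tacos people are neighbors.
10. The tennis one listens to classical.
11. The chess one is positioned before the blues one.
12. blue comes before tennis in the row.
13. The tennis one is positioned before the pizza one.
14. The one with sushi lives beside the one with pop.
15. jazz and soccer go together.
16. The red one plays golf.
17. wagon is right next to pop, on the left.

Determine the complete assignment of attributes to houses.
Solution:

House | Vehicle | Food | Color | Sport | Music
----------------------------------------------
  1   | wagon | sushi | blue | swimming | rock
  2   | van | tacos | yellow | chess | pop
  3   | sedan | pasta | red | golf | blues
  4   | coupe | curry | green | tennis | classical
  5   | truck | pizza | purple | soccer | jazz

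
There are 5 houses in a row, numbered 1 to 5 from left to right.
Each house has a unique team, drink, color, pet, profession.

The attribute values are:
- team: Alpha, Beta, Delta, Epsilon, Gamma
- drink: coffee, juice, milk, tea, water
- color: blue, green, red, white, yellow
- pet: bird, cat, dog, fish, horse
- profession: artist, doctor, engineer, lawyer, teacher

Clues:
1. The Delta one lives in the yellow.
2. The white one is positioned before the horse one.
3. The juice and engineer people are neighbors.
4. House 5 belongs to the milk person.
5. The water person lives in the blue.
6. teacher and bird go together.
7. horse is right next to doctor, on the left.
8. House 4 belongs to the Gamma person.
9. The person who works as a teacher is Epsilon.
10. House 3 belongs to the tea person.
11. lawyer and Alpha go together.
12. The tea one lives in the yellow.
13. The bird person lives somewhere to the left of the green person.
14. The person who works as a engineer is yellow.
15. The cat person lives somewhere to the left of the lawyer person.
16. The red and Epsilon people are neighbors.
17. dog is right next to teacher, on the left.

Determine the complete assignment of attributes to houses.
Solution:

House | Team | Drink | Color | Pet | Profession
-----------------------------------------------
  1   | Beta | coffee | red | dog | artist
  2   | Epsilon | juice | white | bird | teacher
  3   | Delta | tea | yellow | horse | engineer
  4   | Gamma | water | blue | cat | doctor
  5   | Alpha | milk | green | fish | lawyer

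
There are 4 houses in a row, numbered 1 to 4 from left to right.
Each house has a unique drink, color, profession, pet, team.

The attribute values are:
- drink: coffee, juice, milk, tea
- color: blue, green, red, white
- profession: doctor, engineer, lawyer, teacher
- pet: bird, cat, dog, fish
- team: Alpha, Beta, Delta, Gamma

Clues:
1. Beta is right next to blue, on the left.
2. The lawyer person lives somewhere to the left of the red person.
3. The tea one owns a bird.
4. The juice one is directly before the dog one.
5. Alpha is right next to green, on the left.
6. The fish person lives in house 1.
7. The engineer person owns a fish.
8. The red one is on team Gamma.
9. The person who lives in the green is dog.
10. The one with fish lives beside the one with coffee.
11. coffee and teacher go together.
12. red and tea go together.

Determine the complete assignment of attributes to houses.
Solution:

House | Drink | Color | Profession | Pet | Team
-----------------------------------------------
  1   | juice | white | engineer | fish | Alpha
  2   | coffee | green | teacher | dog | Beta
  3   | milk | blue | lawyer | cat | Delta
  4   | tea | red | doctor | bird | Gamma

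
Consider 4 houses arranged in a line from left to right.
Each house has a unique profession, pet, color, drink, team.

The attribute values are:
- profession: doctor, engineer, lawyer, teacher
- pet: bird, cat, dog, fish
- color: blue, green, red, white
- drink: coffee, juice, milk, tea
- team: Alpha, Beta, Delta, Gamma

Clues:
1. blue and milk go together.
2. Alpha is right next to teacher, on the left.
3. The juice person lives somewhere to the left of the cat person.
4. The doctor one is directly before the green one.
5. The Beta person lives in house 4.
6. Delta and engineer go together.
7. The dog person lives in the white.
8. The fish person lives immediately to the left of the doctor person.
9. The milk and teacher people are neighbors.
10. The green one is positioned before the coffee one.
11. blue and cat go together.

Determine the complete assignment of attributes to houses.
Solution:

House | Profession | Pet | Color | Drink | Team
-----------------------------------------------
  1   | engineer | fish | red | juice | Delta
  2   | doctor | cat | blue | milk | Alpha
  3   | teacher | bird | green | tea | Gamma
  4   | lawyer | dog | white | coffee | Beta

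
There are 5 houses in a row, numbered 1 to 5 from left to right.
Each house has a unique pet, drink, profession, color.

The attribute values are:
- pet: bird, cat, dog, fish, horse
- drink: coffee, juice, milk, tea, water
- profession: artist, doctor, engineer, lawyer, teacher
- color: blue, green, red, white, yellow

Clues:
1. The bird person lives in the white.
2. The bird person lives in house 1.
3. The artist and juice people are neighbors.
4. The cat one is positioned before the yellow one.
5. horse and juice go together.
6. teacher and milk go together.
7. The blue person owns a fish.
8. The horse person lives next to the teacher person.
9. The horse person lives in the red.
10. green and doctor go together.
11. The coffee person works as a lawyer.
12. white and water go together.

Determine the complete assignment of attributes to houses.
Solution:

House | Pet | Drink | Profession | Color
----------------------------------------
  1   | bird | water | artist | white
  2   | horse | juice | engineer | red
  3   | fish | milk | teacher | blue
  4   | cat | tea | doctor | green
  5   | dog | coffee | lawyer | yellow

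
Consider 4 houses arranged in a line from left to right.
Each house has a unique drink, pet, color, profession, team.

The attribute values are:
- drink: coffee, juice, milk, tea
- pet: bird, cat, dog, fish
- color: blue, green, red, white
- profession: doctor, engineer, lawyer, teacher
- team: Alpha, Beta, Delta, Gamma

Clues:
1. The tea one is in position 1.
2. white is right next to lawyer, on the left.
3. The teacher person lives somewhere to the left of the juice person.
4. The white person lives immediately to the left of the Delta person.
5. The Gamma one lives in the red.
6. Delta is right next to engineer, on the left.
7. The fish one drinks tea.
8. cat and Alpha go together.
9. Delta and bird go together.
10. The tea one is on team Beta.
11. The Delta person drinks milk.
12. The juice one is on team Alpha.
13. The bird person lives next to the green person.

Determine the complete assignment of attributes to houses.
Solution:

House | Drink | Pet | Color | Profession | Team
-----------------------------------------------
  1   | tea | fish | white | teacher | Beta
  2   | milk | bird | blue | lawyer | Delta
  3   | juice | cat | green | engineer | Alpha
  4   | coffee | dog | red | doctor | Gamma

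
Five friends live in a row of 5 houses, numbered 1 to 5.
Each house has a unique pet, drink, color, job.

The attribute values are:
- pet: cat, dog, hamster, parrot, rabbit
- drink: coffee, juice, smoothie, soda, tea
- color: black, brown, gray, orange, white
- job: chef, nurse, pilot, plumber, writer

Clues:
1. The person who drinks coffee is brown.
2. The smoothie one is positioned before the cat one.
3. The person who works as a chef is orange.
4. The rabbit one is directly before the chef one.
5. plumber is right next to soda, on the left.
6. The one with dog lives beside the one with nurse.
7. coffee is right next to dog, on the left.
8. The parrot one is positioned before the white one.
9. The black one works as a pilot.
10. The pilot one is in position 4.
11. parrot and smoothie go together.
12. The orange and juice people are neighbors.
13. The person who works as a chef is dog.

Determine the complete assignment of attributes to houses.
Solution:

House | Pet | Drink | Color | Job
---------------------------------
  1   | rabbit | coffee | brown | plumber
  2   | dog | soda | orange | chef
  3   | hamster | juice | gray | nurse
  4   | parrot | smoothie | black | pilot
  5   | cat | tea | white | writer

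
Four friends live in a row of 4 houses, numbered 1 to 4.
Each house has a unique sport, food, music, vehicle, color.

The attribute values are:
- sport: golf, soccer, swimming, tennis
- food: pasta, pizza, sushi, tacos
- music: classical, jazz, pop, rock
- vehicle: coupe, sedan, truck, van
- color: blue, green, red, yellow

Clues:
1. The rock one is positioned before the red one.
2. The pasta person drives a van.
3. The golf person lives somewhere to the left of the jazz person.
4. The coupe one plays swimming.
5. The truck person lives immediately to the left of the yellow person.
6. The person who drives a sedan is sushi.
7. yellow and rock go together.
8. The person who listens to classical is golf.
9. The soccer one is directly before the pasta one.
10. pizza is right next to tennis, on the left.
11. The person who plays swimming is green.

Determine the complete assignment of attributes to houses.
Solution:

House | Sport | Food | Music | Vehicle | Color
----------------------------------------------
  1   | soccer | pizza | pop | truck | blue
  2   | tennis | pasta | rock | van | yellow
  3   | golf | sushi | classical | sedan | red
  4   | swimming | tacos | jazz | coupe | green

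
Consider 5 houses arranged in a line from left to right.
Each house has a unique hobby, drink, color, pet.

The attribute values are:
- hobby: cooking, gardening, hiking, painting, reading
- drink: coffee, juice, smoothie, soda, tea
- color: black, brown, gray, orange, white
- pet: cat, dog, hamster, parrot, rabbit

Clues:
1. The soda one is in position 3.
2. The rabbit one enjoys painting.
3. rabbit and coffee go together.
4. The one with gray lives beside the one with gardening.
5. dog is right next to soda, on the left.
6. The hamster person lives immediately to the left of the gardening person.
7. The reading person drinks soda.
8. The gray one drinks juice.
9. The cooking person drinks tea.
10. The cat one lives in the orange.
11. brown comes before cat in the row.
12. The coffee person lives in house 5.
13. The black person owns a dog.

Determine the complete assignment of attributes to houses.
Solution:

House | Hobby | Drink | Color | Pet
-----------------------------------
  1   | hiking | juice | gray | hamster
  2   | gardening | smoothie | black | dog
  3   | reading | soda | brown | parrot
  4   | cooking | tea | orange | cat
  5   | painting | coffee | white | rabbit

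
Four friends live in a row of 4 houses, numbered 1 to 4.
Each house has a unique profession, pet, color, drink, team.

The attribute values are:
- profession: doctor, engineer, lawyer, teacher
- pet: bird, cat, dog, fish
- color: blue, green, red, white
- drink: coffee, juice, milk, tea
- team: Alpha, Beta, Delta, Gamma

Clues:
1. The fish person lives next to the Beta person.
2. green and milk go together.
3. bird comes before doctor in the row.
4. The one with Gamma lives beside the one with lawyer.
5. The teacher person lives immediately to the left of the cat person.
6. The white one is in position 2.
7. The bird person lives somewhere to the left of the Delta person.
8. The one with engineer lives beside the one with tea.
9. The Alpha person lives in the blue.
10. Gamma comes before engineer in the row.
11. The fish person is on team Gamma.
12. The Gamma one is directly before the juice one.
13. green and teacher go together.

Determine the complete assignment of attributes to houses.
Solution:

House | Profession | Pet | Color | Drink | Team
-----------------------------------------------
  1   | teacher | fish | green | milk | Gamma
  2   | lawyer | cat | white | juice | Beta
  3   | engineer | bird | blue | coffee | Alpha
  4   | doctor | dog | red | tea | Delta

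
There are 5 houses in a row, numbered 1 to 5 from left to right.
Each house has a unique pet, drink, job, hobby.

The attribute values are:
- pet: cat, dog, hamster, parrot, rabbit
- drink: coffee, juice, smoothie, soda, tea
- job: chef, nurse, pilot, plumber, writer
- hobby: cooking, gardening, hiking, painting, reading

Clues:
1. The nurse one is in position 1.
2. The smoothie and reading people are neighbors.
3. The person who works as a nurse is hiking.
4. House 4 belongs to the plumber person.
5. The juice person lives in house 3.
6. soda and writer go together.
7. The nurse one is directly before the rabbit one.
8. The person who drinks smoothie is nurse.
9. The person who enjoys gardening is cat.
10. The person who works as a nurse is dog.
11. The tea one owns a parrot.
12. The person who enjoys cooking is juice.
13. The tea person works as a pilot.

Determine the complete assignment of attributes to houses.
Solution:

House | Pet | Drink | Job | Hobby
---------------------------------
  1   | dog | smoothie | nurse | hiking
  2   | rabbit | soda | writer | reading
  3   | hamster | juice | chef | cooking
  4   | cat | coffee | plumber | gardening
  5   | parrot | tea | pilot | painting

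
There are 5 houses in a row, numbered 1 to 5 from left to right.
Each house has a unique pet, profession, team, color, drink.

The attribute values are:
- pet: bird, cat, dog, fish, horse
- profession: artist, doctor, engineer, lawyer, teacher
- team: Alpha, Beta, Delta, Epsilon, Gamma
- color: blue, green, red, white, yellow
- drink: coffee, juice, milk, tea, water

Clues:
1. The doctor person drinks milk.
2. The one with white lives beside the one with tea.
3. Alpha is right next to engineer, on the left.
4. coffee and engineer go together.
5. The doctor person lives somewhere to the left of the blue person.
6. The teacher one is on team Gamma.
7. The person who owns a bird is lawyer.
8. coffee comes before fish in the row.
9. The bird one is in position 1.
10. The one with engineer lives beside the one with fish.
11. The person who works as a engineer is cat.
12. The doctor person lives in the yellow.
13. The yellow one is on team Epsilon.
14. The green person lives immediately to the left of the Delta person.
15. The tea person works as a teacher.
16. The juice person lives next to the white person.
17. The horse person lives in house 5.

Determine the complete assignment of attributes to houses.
Solution:

House | Pet | Profession | Team | Color | Drink
-----------------------------------------------
  1   | bird | lawyer | Alpha | green | juice
  2   | cat | engineer | Delta | white | coffee
  3   | fish | teacher | Gamma | red | tea
  4   | dog | doctor | Epsilon | yellow | milk
  5   | horse | artist | Beta | blue | water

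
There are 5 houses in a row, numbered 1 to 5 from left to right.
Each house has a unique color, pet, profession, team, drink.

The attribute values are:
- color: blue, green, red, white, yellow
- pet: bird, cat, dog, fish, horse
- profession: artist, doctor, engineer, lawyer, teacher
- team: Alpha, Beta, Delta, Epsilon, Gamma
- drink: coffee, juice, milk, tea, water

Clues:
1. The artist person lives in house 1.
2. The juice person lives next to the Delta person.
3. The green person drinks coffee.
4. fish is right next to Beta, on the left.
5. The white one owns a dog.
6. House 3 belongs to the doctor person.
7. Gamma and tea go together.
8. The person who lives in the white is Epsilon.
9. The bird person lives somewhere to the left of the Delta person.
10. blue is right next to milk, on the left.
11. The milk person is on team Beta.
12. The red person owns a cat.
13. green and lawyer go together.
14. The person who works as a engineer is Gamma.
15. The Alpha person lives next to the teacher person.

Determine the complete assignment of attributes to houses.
Solution:

House | Color | Pet | Profession | Team | Drink
-----------------------------------------------
  1   | blue | fish | artist | Alpha | water
  2   | yellow | bird | teacher | Beta | milk
  3   | white | dog | doctor | Epsilon | juice
  4   | green | horse | lawyer | Delta | coffee
  5   | red | cat | engineer | Gamma | tea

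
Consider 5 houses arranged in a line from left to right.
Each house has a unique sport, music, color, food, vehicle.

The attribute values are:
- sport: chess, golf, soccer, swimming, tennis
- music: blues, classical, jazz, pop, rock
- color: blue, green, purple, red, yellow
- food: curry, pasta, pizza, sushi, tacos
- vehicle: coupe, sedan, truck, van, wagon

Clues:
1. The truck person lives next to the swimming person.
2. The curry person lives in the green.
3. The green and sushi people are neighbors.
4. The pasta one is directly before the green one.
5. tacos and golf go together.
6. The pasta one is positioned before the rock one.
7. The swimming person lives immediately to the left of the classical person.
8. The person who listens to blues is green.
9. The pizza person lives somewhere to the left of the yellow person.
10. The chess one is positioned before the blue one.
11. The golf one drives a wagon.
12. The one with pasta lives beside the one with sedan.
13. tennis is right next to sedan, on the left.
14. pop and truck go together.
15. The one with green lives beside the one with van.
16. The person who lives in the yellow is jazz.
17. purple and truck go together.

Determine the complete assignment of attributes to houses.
Solution:

House | Sport | Music | Color | Food | Vehicle
----------------------------------------------
  1   | tennis | pop | purple | pasta | truck
  2   | swimming | blues | green | curry | sedan
  3   | chess | classical | red | sushi | van
  4   | soccer | rock | blue | pizza | coupe
  5   | golf | jazz | yellow | tacos | wagon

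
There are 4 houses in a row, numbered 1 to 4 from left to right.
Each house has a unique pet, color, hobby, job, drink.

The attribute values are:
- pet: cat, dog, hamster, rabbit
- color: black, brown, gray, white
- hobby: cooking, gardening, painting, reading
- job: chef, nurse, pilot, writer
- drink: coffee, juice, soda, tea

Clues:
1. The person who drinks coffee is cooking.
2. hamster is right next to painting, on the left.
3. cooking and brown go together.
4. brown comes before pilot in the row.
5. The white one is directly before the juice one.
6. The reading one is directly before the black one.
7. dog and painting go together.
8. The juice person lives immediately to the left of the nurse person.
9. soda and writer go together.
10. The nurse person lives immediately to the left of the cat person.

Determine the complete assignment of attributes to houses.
Solution:

House | Pet | Color | Hobby | Job | Drink
-----------------------------------------
  1   | hamster | white | reading | writer | soda
  2   | dog | black | painting | chef | juice
  3   | rabbit | brown | cooking | nurse | coffee
  4   | cat | gray | gardening | pilot | tea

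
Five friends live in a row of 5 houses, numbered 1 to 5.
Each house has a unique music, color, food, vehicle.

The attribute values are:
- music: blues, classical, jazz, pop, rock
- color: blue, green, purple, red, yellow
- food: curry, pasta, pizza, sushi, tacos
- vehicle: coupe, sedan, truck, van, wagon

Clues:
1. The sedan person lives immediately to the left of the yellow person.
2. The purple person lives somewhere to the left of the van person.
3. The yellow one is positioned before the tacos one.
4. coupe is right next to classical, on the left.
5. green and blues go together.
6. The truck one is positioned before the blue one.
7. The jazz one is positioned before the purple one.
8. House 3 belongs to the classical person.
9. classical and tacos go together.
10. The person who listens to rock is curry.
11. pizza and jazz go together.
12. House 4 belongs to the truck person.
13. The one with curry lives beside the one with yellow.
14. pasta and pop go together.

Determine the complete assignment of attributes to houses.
Solution:

House | Music | Color | Food | Vehicle
--------------------------------------
  1   | rock | red | curry | sedan
  2   | jazz | yellow | pizza | coupe
  3   | classical | purple | tacos | wagon
  4   | blues | green | sushi | truck
  5   | pop | blue | pasta | van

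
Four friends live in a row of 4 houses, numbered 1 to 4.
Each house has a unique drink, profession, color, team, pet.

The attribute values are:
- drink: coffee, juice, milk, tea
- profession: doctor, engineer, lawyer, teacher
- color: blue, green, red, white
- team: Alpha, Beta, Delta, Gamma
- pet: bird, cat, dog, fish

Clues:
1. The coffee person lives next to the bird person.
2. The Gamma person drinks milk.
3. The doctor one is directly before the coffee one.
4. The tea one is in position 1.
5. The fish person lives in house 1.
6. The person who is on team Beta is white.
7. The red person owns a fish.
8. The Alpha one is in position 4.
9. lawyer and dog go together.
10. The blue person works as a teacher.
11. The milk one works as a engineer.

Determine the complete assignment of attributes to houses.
Solution:

House | Drink | Profession | Color | Team | Pet
-----------------------------------------------
  1   | tea | doctor | red | Delta | fish
  2   | coffee | lawyer | white | Beta | dog
  3   | milk | engineer | green | Gamma | bird
  4   | juice | teacher | blue | Alpha | cat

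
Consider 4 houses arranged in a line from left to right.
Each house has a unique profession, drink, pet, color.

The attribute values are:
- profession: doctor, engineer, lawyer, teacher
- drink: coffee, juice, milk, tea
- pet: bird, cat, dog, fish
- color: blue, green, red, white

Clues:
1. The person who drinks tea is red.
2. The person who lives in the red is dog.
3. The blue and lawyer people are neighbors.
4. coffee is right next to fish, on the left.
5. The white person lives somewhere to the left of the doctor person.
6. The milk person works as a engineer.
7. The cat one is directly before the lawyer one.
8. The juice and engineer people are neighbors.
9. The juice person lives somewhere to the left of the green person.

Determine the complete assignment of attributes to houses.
Solution:

House | Profession | Drink | Pet | Color
----------------------------------------
  1   | teacher | coffee | cat | blue
  2   | lawyer | juice | fish | white
  3   | engineer | milk | bird | green
  4   | doctor | tea | dog | red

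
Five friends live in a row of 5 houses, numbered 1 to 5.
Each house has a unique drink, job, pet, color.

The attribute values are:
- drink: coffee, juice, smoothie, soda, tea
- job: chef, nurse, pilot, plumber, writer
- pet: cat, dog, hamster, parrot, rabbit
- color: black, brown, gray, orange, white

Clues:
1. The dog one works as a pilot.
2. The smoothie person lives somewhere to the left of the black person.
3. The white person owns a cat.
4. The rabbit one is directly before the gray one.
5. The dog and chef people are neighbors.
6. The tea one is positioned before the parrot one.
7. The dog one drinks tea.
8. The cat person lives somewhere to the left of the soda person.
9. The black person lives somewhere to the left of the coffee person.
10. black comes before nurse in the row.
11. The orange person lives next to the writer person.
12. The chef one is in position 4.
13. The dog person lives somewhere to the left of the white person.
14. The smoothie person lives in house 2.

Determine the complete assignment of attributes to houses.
Solution:

House | Drink | Job | Pet | Color
---------------------------------
  1   | juice | plumber | rabbit | orange
  2   | smoothie | writer | hamster | gray
  3   | tea | pilot | dog | black
  4   | coffee | chef | cat | white
  5   | soda | nurse | parrot | brown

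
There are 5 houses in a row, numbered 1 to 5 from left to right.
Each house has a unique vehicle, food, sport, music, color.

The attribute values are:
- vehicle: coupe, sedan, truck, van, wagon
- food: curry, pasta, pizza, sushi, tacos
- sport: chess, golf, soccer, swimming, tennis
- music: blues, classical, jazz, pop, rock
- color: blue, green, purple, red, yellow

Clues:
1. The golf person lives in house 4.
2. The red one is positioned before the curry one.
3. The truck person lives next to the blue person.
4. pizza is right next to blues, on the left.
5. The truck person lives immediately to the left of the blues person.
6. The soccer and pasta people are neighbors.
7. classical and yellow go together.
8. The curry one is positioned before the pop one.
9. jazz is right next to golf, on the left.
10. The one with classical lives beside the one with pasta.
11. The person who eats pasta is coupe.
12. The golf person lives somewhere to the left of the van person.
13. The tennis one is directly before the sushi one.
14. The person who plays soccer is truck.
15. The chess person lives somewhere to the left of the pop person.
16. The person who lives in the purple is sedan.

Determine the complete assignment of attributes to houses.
Solution:

House | Vehicle | Food | Sport | Music | Color
----------------------------------------------
  1   | truck | pizza | soccer | classical | yellow
  2   | coupe | pasta | tennis | blues | blue
  3   | wagon | sushi | chess | jazz | red
  4   | sedan | curry | golf | rock | purple
  5   | van | tacos | swimming | pop | green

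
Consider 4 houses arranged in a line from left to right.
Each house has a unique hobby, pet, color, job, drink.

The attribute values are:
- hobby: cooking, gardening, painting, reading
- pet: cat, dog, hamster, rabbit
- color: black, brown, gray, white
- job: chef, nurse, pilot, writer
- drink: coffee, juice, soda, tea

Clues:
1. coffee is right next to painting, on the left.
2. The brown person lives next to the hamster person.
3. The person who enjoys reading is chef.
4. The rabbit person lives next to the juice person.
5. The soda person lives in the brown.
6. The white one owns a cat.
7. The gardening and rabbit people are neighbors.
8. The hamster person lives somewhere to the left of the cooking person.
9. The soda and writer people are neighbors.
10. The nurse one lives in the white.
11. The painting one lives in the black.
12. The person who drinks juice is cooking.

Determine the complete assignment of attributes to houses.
Solution:

House | Hobby | Pet | Color | Job | Drink
-----------------------------------------
  1   | reading | dog | brown | chef | soda
  2   | gardening | hamster | gray | writer | coffee
  3   | painting | rabbit | black | pilot | tea
  4   | cooking | cat | white | nurse | juice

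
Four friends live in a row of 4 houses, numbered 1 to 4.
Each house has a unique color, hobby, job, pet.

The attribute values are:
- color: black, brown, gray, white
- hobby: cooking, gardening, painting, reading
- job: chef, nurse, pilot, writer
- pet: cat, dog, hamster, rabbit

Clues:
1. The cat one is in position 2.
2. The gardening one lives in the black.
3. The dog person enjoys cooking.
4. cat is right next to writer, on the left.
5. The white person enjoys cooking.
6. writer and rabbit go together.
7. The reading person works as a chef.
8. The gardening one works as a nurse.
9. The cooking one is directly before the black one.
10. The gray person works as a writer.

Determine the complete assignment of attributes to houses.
Solution:

House | Color | Hobby | Job | Pet
---------------------------------
  1   | white | cooking | pilot | dog
  2   | black | gardening | nurse | cat
  3   | gray | painting | writer | rabbit
  4   | brown | reading | chef | hamster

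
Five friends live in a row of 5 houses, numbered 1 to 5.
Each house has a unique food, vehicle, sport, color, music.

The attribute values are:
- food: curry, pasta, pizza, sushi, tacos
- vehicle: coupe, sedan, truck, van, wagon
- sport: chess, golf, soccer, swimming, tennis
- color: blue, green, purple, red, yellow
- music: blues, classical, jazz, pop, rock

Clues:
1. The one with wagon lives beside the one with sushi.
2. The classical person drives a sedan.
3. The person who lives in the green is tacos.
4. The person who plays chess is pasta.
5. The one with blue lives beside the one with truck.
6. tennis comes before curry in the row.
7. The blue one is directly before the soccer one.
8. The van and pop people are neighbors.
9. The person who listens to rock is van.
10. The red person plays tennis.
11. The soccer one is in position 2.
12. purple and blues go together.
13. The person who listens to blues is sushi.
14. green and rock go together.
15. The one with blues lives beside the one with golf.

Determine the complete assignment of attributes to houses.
Solution:

House | Food | Vehicle | Sport | Color | Music
----------------------------------------------
  1   | pasta | wagon | chess | blue | jazz
  2   | sushi | truck | soccer | purple | blues
  3   | tacos | van | golf | green | rock
  4   | pizza | coupe | tennis | red | pop
  5   | curry | sedan | swimming | yellow | classical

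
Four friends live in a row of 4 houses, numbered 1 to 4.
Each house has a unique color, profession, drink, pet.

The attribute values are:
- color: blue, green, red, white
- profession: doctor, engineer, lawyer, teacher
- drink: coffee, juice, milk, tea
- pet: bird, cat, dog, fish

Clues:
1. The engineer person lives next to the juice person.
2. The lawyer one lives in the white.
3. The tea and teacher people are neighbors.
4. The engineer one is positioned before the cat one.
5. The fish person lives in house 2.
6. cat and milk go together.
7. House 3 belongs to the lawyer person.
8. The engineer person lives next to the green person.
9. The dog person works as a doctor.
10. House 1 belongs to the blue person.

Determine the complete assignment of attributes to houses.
Solution:

House | Color | Profession | Drink | Pet
----------------------------------------
  1   | blue | engineer | tea | bird
  2   | green | teacher | juice | fish
  3   | white | lawyer | milk | cat
  4   | red | doctor | coffee | dog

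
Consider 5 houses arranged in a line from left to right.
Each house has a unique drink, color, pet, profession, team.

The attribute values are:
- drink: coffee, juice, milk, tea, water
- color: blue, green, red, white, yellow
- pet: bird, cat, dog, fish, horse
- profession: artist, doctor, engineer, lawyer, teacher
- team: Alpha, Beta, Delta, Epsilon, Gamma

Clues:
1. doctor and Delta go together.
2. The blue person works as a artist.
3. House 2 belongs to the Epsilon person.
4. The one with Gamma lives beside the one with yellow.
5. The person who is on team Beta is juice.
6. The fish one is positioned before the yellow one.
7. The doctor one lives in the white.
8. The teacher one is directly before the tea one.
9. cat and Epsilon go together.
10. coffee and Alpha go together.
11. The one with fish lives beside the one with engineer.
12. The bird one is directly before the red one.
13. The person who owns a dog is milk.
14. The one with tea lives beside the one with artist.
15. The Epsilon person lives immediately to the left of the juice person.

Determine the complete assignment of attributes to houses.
Solution:

House | Drink | Color | Pet | Profession | Team
-----------------------------------------------
  1   | water | green | fish | teacher | Gamma
  2   | tea | yellow | cat | engineer | Epsilon
  3   | juice | blue | bird | artist | Beta
  4   | coffee | red | horse | lawyer | Alpha
  5   | milk | white | dog | doctor | Delta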